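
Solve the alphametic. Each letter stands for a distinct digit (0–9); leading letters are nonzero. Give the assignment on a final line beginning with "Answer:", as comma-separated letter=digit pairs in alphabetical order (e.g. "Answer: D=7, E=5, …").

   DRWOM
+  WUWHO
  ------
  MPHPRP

Step 1. [col 1: M + O ≡ P (mod 10)] several values work for M in column 1 (M + O ≡ P (mod 10), carry-in 0); try M=1 ⇒ M=1.
Step 2. [col 1: M + O ≡ P (mod 10)] several values work for P in column 1 (M + O ≡ P (mod 10), carry-in 0); try P=7, so P=7.
Step 3. [col 1: M + O ≡ P (mod 10)] column 1: given M=1, P=7, carry-in 0, and digits 1,7 already taken and all letters distinct, M+O≡P (mod 10) forces O=6, so O=6.
Step 4. [col 2: O + H ≡ R (mod 10)] no forcing yet in column 2 (carry-in 0); R=0 is free and consistent — try it ⇒ R=0.
Step 5. [col 2: O + H ≡ R (mod 10)] in column 2 we have O+H≡R with carry-in 0; given O=6, R=0 and digits 0,1,6,7 already taken and all letters distinct, that pins H to 4 ⇒ H=4.
Step 6. [col 3: W + W ≡ P (mod 10)] W=8 is one option consistent with column 3 (W + W ≡ P (mod 10), carry-in 1) — take it, so W=8.
Step 7. [col 4: R + U ≡ H (mod 10)] column 4 reads R+U+carry(1)=H with R=0, H=4; with digits 0,1,4,6,7,8 already taken and all letters distinct, the only value for U is 3. So U=3.
Step 8. [col 5: D + W ≡ P (mod 10)] in column 5 we have D+W≡P with carry-in 0; given W=8, P=7 and digits 0,1,3,4,6,7,8 already taken and all letters distinct, that pins D to 9. So D=9.

Answer: D=9, H=4, M=1, O=6, P=7, R=0, U=3, W=8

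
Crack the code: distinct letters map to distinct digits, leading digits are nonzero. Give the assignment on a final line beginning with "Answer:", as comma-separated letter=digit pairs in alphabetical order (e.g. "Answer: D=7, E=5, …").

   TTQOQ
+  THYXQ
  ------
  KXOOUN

Step 1. [col 1: Q + Q ≡ N (mod 10)] column 1 (Q + Q ≡ N (mod 10), carry-in 0) doesn't pin Q yet; pick Q=5 and continue, so Q=5.
Step 2. [K] K is the leading digit of a 6-digit sum of two 5-digit numbers; the final carry is exactly 1. So K=1.
Step 3. [col 1: Q + Q ≡ N (mod 10)] column 1: given Q=5, carry-in 0, and digits 1,5 already taken and all letters distinct, Q+Q≡N (mod 10) forces N=0 ⇒ N=0.
Step 4. [col 2: O + X ≡ U (mod 10)] column 2 (O + X ≡ U (mod 10), carry-in 1) doesn't pin O yet; pick O=4 and continue, so O=4.
Step 5. [col 2: O + X ≡ U (mod 10)] U=8 is one option consistent with column 2 (O + X ≡ U (mod 10), carry-in 1) — take it. So U=8.
Step 6. [col 2: O + X ≡ U (mod 10)] column 2 reads O+X+carry(1)=U with O=4, U=8; with digits 0,1,4,5,8 already taken and all letters distinct, the only value for X is 3 ⇒ X=3.
Step 7. [col 3: Q + Y ≡ O (mod 10)] from column 3 (Q=5, O=4, carry-in 0, digits 0,1,3,4,5,8 already taken and all letters distinct): Y must equal 9, so Y=9.
Step 8. [col 4: T + H ≡ O (mod 10)] several values work for H in column 4 (T + H ≡ O (mod 10), carry-in 1); try H=7 ⇒ H=7.
Step 9. [col 4: T + H ≡ O (mod 10)] from column 4 (H=7, O=4, carry-in 1, digits 0,1,3,4,5,7,8,9 already taken and all letters distinct): T must equal 6, so T=6.

Answer: H=7, K=1, N=0, O=4, Q=5, T=6, U=8, X=3, Y=9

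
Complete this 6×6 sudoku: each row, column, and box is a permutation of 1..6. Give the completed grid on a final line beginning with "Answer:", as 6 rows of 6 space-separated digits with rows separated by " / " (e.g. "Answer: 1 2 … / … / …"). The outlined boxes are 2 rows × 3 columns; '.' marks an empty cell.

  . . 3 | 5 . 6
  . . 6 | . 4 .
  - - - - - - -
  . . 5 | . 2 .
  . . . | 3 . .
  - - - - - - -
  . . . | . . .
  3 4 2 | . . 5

Step 1. [r1c5∈{1}] r1c5's peers cover all but 1, so r1c5=1.
Step 2. [r5c3∈{1}] r5c3 has the single candidate 1, so r5c3=1.
Step 3. [r2c4∈{2}] r2c4 is down to just 2 ⇒ r2c4=2.
Step 4. [r6c5∈{6}] nothing but 6 survives at r6c5 ⇒ r6c5=6.
Step 5. [r3c4∈{1,4,6}] in col 4, 6 fits only at r3c4. So r3c4=6.
Step 6. [r1c1∈{2,4}] row 1 places 4 nowhere but r1c1, so r1c1=4.
Step 7. [r3c1∈{1}] r3c1's peers cover all but 1. So r3c1=1.
Step 8. [r5c6∈{2,3,4}] across row 5, 2 lands solely at r5c6, so r5c6=2.
Step 9. [r4c1∈{2,6}] 2 has one home in col 1: r4c1, so r4c1=2.
Step 10. [r5c1∈{5,6}] across col 1, 6 lands solely at r5c1. So r5c1=6.
Step 11. [r2c2∈{1,5}] row 2 places 1 nowhere but r2c2, so r2c2=1.
Step 12. [r3c6∈{4}] r3c6's peers cover all but 4. So r3c6=4.
Step 13. [r2c6∈{3}] r2c6 is down to just 3. So r2c6=3.
Step 14. [r2c1∈{5}] r2c1 is down to just 5, so r2c1=5.
Step 15. [r1c2∈{2}] only 2 remains possible at r1c2, so r1c2=2.
Step 16. [r3c2∈{3}] only 3 remains possible at r3c2 ⇒ r3c2=3.
Step 17. [r4c2∈{6}] r4c2's peers cover all but 6, so r4c2=6.
Step 18. [r5c5∈{3}] only 3 remains possible at r5c5. So r5c5=3.
Step 19. [r5c4∈{4}] nothing but 4 survives at r5c4. So r5c4=4.
Step 20. [r5c2∈{5}] nothing but 5 survives at r5c2. So r5c2=5.
Step 21. [r4c3∈{4}] r4c3 has the single candidate 4. So r4c3=4.
Step 22. [r4c5∈{5}] r4c5's peers cover all but 5. So r4c5=5.
Step 23. [r6c4∈{1}] r6c4 has the single candidate 1. So r6c4=1.
Step 24. [r4c6∈{1}] r4c6's peers cover all but 1. So r4c6=1.

Answer: 4 2 3 5 1 6 / 5 1 6 2 4 3 / 1 3 5 6 2 4 / 2 6 4 3 5 1 / 6 5 1 4 3 2 / 3 4 2 1 6 5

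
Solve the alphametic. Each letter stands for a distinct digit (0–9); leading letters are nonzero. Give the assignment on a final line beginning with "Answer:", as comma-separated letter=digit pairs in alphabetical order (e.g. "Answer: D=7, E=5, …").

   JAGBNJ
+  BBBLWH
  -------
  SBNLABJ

Step 1. [col 1: J + H ≡ J (mod 10)] column 1 reads J+H+carry(0)=J with nothing yet; with all letters distinct, none taken yet, the only value for H is 0 ⇒ H=0.
Step 2. [col 1: J + H ≡ J (mod 10)] several values work for J in column 1 (J + H ≡ J (mod 10), carry-in 0); try J=9, so J=9.
Step 3. [col 2: N + W ≡ B (mod 10)] no forcing yet in column 2 (carry-in 0); W=5 is free and consistent — try it. So W=5.
Step 4. [col 2: N + W ≡ B (mod 10)] column 2 (N + W ≡ B (mod 10), carry-in 0) doesn't pin N yet; pick N=3 and continue, so N=3.
Step 5. [col 2: N + W ≡ B (mod 10)] column 2 reads N+W+carry(0)=B with N=3, W=5; with digits 0,3,5,9 already taken and all letters distinct, the only value for B is 8. So B=8.
Step 6. [col 3: B + L ≡ A (mod 10)] L=6 is one option consistent with column 3 (B + L ≡ A (mod 10), carry-in 0) — take it, so L=6.
Step 7. [S] S is the leading digit of a 7-digit sum of two 6-digit numbers; the final carry is exactly 1 ⇒ S=1.
Step 8. [col 3: B + L ≡ A (mod 10)] from column 3 (B=8, L=6, carry-in 0, digits 0,1,3,5,6,8,9 already taken and all letters distinct): A must equal 4. So A=4.
Step 9. [col 4: G + B ≡ L (mod 10)] in column 4 we have G+B≡L with carry-in 1; given B=8, L=6 and digits 0,1,3,4,5,6,8,9 already taken and all letters distinct, that pins G to 7. So G=7.

Answer: A=4, B=8, G=7, H=0, J=9, L=6, N=3, S=1, W=5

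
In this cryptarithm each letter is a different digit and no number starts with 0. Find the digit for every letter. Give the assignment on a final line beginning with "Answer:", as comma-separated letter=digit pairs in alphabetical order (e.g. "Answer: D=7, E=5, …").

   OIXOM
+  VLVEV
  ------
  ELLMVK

Step 1. [col 1: M + V ≡ K (mod 10)] no forcing yet in column 1 (carry-in 0); V=8 is free and consistent — try it, so V=8.
Step 2. [col 1: M + V ≡ K (mod 10)] several values work for K in column 1 (M + V ≡ K (mod 10), carry-in 0); try K=0, so K=0.
Step 3. [col 1: M + V ≡ K (mod 10)] in column 1 we have M+V≡K with carry-in 0; given V=8, K=0 and digits 0,8 already taken and all letters distinct, that pins M to 2 ⇒ M=2.
Step 4. [col 2: O + E ≡ V (mod 10)] O=6 is one option consistent with column 2 (O + E ≡ V (mod 10), carry-in 1) — take it, so O=6.
Step 5. [col 2: O + E ≡ V (mod 10)] in column 2 we have O+E≡V with carry-in 1; given O=6, V=8 and digits 0,2,6,8 already taken and all letters distinct, that pins E to 1. So E=1.
Step 6. [col 3: X + V ≡ M (mod 10)] column 3 reads X+V+carry(0)=M with V=8, M=2; with digits 0,1,2,6,8 already taken and all letters distinct, the only value for X is 4 ⇒ X=4.
Step 7. [col 4: I + L ≡ L (mod 10)] column 4 reads I+L+carry(1)=L with nothing yet; with digits 0,1,2,4,6,8 already taken and all letters distinct, the only value for I is 9, so I=9.
Step 8. [col 4: I + L ≡ L (mod 10)] L=5 is one option consistent with column 4 (I + L ≡ L (mod 10), carry-in 1) — take it, so L=5.

Answer: E=1, I=9, K=0, L=5, M=2, O=6, V=8, X=4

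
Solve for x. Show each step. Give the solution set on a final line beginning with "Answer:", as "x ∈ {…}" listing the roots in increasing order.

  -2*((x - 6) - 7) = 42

Step 1. [-2*((x - 6) - 7) = 42] LHS = -2·(…); ÷-2 both sides. So div: (x - 6) - 7 = -21.
Step 2. [(x - 6) - 7 = -21] peel the -7: add 7 from each side. So sub: x - 6 = -14.
Step 3. [x - 6 = -14] peel the -6: add 6 from each side ⇒ sub: x = -8.

Answer: x ∈ {-8}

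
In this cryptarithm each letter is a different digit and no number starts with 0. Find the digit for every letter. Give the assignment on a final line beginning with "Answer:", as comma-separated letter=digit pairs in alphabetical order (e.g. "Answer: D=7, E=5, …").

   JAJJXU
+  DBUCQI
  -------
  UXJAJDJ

Step 1. [col 1: U + I ≡ J (mod 10)] U=1 is one option consistent with column 1 (U + I ≡ J (mod 10), carry-in 0) — take it ⇒ U=1.
Step 2. [col 1: U + I ≡ J (mod 10)] no forcing yet in column 1 (carry-in 0); J=7 is free and consistent — try it. So J=7.
Step 3. [col 1: U + I ≡ J (mod 10)] column 1: given U=1, J=7, carry-in 0, and digits 1,7 already taken and all letters distinct, U+I≡J (mod 10) forces I=6. So I=6.
Step 4. [col 2: X + Q ≡ D (mod 10)] column 2 (X + Q ≡ D (mod 10), carry-in 0) doesn't pin Q yet; pick Q=2 and continue ⇒ Q=2.
Step 5. [col 2: X + Q ≡ D (mod 10)] several values work for D in column 2 (X + Q ≡ D (mod 10), carry-in 0); try D=5, so D=5.
Step 6. [col 2: X + Q ≡ D (mod 10)] from column 2 (Q=2, D=5, carry-in 0, digits 1,2,5,6,7 already taken and all letters distinct): X must equal 3 ⇒ X=3.
Step 7. [col 3: J + C ≡ J (mod 10)] from column 3 (J=7, carry-in 0, digits 1,2,3,5,6,7 already taken and all letters distinct): C must equal 0. So C=0.
Step 8. [col 4: J + U ≡ A (mod 10)] from column 4 (J=7, U=1, carry-in 0, digits 0,1,2,3,5,6,7 already taken and all letters distinct): A must equal 8, so A=8.
Step 9. [col 5: A + B ≡ J (mod 10)] column 5: given A=8, J=7, carry-in 0, and digits 0,1,2,3,5,6,7,8 already taken and all letters distinct, A+B≡J (mod 10) forces B=9. So B=9.

Answer: A=8, B=9, C=0, D=5, I=6, J=7, Q=2, U=1, X=3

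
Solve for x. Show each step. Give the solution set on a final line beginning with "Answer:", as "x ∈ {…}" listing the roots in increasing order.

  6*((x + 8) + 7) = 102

Step 1. [6*((x + 8) + 7) = 102] 6 out front; divide by 6, so div: (x + 8) + 7 = 17.
Step 2. [(x + 8) + 7 = 17] the outer +7 inverts by subtracting 7, so sub: x + 8 = 10.
Step 3. [x + 8 = 10] subtract 8: x sits inside (… + 8). So sub: x = 2.

Answer: x ∈ {2}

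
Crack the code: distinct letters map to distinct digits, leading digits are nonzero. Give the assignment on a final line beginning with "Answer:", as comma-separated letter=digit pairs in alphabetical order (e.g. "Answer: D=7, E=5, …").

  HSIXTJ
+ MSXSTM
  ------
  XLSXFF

Step 1. [col 1: J + M ≡ F (mod 10)] no forcing yet in column 1 (carry-in 0); J=6 is free and consistent — try it ⇒ J=6.
Step 2. [col 1: J + M ≡ F (mod 10)] several values work for M in column 1 (J + M ≡ F (mod 10), carry-in 0); try M=2. So M=2.
Step 3. [col 1: J + M ≡ F (mod 10)] in column 1 we have J+M≡F with carry-in 0; given J=6, M=2 and digits 2,6 already taken and all letters distinct, that pins F to 8 ⇒ F=8.
Step 4. [col 2: T + T ≡ F (mod 10)] several values work for T in column 2 (T + T ≡ F (mod 10), carry-in 0); try T=4, so T=4.
Step 5. [col 3: X + S ≡ X (mod 10)] in column 3 we have X+S≡X with carry-in 0; given nothing yet and digits 2,4,6,8 already taken and all letters distinct, that pins S to 0. So S=0.
Step 6. [col 3: X + S ≡ X (mod 10)] several values work for X in column 3 (X + S ≡ X (mod 10), carry-in 0); try X=7 ⇒ X=7.
Step 7. [col 4: I + X ≡ S (mod 10)] column 4 reads I+X+carry(0)=S with X=7, S=0; with digits 0,2,4,6,7,8 already taken and all letters distinct, the only value for I is 3, so I=3.
Step 8. [col 5: S + S ≡ L (mod 10)] column 5: given S=0, carry-in 1, and digits 0,2,3,4,6,7,8 already taken and all letters distinct, S+S≡L (mod 10) forces L=1 ⇒ L=1.
Step 9. [col 6: H + M ≡ X (mod 10)] in column 6 we have H+M≡X with carry-in 0; given M=2, X=7 and digits 0,1,2,3,4,6,7,8 already taken and all letters distinct, that pins H to 5, so H=5.

Answer: F=8, H=5, I=3, J=6, L=1, M=2, S=0, T=4, X=7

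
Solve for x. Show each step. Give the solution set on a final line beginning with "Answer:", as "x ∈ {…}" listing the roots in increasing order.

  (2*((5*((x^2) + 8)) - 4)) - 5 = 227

Step 1. [(2*((5*((x^2) + 8)) - 4)) - 5 = 227] the outer -5 inverts by adding 5 ⇒ sub: 2*((5*((x^2) + 8)) - 4) = 232.
Step 2. [2*((5*((x^2) + 8)) - 4) = 232] divide by the outer 2 ⇒ div: (5*((x^2) + 8)) - 4 = 116.
Step 3. [(5*((x^2) + 8)) - 4 = 116] the outer -4 inverts by adding 4, so sub: 5*((x^2) + 8) = 120.
Step 4. [5*((x^2) + 8) = 120] divide by the outer 5, so div: (x^2) + 8 = 24.
Step 5. [(x^2) + 8 = 24] +8 is outermost — subtract 8 both sides, so sub: x^2 = 16.
Step 6. [x^2 = 16] √ both sides: 16 ≥ 0 gives two branches, so sqrt: x = 4 or -4.

Answer: x ∈ {-4, 4}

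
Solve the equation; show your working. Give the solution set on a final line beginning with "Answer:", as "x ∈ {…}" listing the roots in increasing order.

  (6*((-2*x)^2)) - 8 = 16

Step 1. [(6*((-2*x)^2)) - 8 = 16] 8 comes off first (add 8). So sub: 6*((-2*x)^2) = 24.
Step 2. [6*((-2*x)^2) = 24] divide by the outer 6. So div: (-2*x)^2 = 4.
Step 3. [(-2*x)^2 = 4] √ both sides: 4 ≥ 0 gives two branches ⇒ sqrt: -2*x = 2 or -2.
Step 4. [-2*x = 2 or -2] LHS = -2·(…); ÷-2 both sides, so div: x = -1 or 1.

Answer: x ∈ {-1, 1}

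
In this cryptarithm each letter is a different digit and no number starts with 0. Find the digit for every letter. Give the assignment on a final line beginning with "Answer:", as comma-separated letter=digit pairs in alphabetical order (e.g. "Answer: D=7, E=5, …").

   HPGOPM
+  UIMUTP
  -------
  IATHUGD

Step 1. [col 1: M + P ≡ D (mod 10)] no forcing yet in column 1 (carry-in 0); P=2 is free and consistent — try it. So P=2.
Step 2. [col 1: M + P ≡ D (mod 10)] column 1 (M + P ≡ D (mod 10), carry-in 0) doesn't pin D yet; pick D=6 and continue. So D=6.
Step 3. [I] adding two 6-digit numbers gives at most 6+1 digits, and here it does — I is that final carry and must be 1, so I=1.
Step 4. [col 1: M + P ≡ D (mod 10)] column 1: given P=2, D=6, carry-in 0, and digits 1,2,6 already taken and all letters distinct, M+P≡D (mod 10) forces M=4 ⇒ M=4.
Step 5. [col 2: P + T ≡ G (mod 10)] column 2 (P + T ≡ G (mod 10), carry-in 0) doesn't pin T yet; pick T=3 and continue. So T=3.
Step 6. [col 2: P + T ≡ G (mod 10)] in column 2 we have P+T≡G with carry-in 0; given P=2, T=3 and digits 1,2,3,4,6 already taken and all letters distinct, that pins G to 5, so G=5.
Step 7. [col 3: O + U ≡ U (mod 10)] column 3 reads O+U+carry(0)=U with nothing yet; with digits 1,2,3,4,5,6 already taken and all letters distinct, the only value for O is 0. So O=0.
Step 8. [col 3: O + U ≡ U (mod 10)] no forcing yet in column 3 (carry-in 0); U=8 is free and consistent — try it. So U=8.
Step 9. [col 4: G + M ≡ H (mod 10)] column 4 reads G+M+carry(0)=H with G=5, M=4; with digits 0,1,2,3,4,5,6,8 already taken and all letters distinct, the only value for H is 9 ⇒ H=9.
Step 10. [col 6: H + U ≡ A (mod 10)] column 6 reads H+U+carry(0)=A with H=9, U=8; with digits 0,1,2,3,4,5,6,8,9 already taken and all letters distinct, the only value for A is 7. So A=7.

Answer: A=7, D=6, G=5, H=9, I=1, M=4, O=0, P=2, T=3, U=8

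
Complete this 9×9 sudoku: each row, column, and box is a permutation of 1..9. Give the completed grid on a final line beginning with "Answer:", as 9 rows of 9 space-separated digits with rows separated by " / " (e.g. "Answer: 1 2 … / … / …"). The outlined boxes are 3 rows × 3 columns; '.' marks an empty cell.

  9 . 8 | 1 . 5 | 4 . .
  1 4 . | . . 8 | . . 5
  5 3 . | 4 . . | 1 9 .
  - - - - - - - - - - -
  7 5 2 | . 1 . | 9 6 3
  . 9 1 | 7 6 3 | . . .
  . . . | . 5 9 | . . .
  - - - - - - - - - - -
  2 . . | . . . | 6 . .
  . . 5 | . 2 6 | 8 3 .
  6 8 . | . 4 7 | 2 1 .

Step 1. [r3c9∈{2,6,7,8}] 8 has one home in row 3: r3c9 ⇒ r3c9=8.
Step 2. [r8c4∈{9}] r8c4's peers cover all but 9. So r8c4=9.
Step 3. [r6c4∈{2,8}] across box 5, 2 lands solely at r6c4 ⇒ r6c4=2.
Step 4. [r2c8∈{2,7}] row 2 places 2 nowhere but r2c8. So r2c8=2.
Step 5. [r1c8∈{7}] only 7 remains possible at r1c8 ⇒ r1c8=7.
Step 6. [r3c3∈{6,7}] across row 3, 6 lands solely at r3c3, so r3c3=6.
Step 7. [r8c1∈{4}] r8c1's peers cover all but 4, so r8c1=4.
Step 8. [r1c5∈{3}] r1c5 has the single candidate 3. So r1c5=3.
Step 9. [r7c8∈{4,5}] r7c8 is the only open cell in box 9 admitting 5. So r7c8=5.
Step 10. [r7c9∈{4,7,9}] across row 7, 4 lands solely at r7c9. So r7c9=4.
Step 11. [r7c3∈{3,7,9}] 9 has one home in row 7: r7c3. So r7c3=9.
Step 12. [r8c2∈{1,7}] row 8 places 1 nowhere but r8c2 ⇒ r8c2=1.
Step 13. [r9c3∈{3}] only 3 remains possible at r9c3 ⇒ r9c3=3.
Step 14. [r5c1∈{8}] only 8 remains possible at r5c1 ⇒ r5c1=8.
Step 15. [r8c9∈{7}] r8c9 is down to just 7, so r8c9=7.
Step 16. [r3c5∈{7}] nothing but 7 survives at r3c5. So r3c5=7.
Step 17. [r7c4∈{3,8}] in row 7, 3 fits only at r7c4. So r7c4=3.
Step 18. [r6c3∈{4}] r6c3 has the single candidate 4 ⇒ r6c3=4.
Step 19. [r1c9∈{6}] only 6 remains possible at r1c9, so r1c9=6.
Step 20. [r9c9∈{9}] r9c9 is down to just 9, so r9c9=9.
Step 21. [r7c5∈{8}] only 8 remains possible at r7c5, so r7c5=8.
Step 22. [r4c6∈{4}] only 4 remains possible at r4c6, so r4c6=4.
Step 23. [r3c6∈{2}] r3c6's peers cover all but 2, so r3c6=2.
Step 24. [r5c7∈{5}] nothing but 5 survives at r5c7. So r5c7=5.
Step 25. [r5c9∈{2}] nothing but 2 survives at r5c9 ⇒ r5c9=2.
Step 26. [r2c4∈{6}] r2c4 has the single candidate 6 ⇒ r2c4=6.
Step 27. [r4c4∈{8}] r4c4 has the single candidate 8. So r4c4=8.
Step 28. [r6c1∈{3}] r6c1's peers cover all but 3 ⇒ r6c1=3.
Step 29. [r7c2∈{7}] nothing but 7 survives at r7c2, so r7c2=7.
Step 30. [r1c2∈{2}] only 2 remains possible at r1c2, so r1c2=2.
Step 31. [r9c4∈{5}] nothing but 5 survives at r9c4. So r9c4=5.
Step 32. [r6c8∈{8}] r6c8 has the single candidate 8, so r6c8=8.
Step 33. [r2c7∈{3}] r2c7 has the single candidate 3. So r2c7=3.
Step 34. [r6c2∈{6}] only 6 remains possible at r6c2 ⇒ r6c2=6.
Step 35. [r2c3∈{7}] only 7 remains possible at r2c3. So r2c3=7.
Step 36. [r6c7∈{7}] r6c7 has the single candidate 7, so r6c7=7.
Step 37. [r6c9∈{1}] nothing but 1 survives at r6c9. So r6c9=1.
Step 38. [r5c8∈{4}] nothing but 4 survives at r5c8, so r5c8=4.
Step 39. [r7c6∈{1}] r7c6 is down to just 1 ⇒ r7c6=1.
Step 40. [r2c5∈{9}] nothing but 9 survives at r2c5, so r2c5=9.

Answer: 9 2 8 1 3 5 4 7 6 / 1 4 7 6 9 8 3 2 5 / 5 3 6 4 7 2 1 9 8 / 7 5 2 8 1 4 9 6 3 / 8 9 1 7 6 3 5 4 2 / 3 6 4 2 5 9 7 8 1 / 2 7 9 3 8 1 6 5 4 / 4 1 5 9 2 6 8 3 7 / 6 8 3 5 4 7 2 1 9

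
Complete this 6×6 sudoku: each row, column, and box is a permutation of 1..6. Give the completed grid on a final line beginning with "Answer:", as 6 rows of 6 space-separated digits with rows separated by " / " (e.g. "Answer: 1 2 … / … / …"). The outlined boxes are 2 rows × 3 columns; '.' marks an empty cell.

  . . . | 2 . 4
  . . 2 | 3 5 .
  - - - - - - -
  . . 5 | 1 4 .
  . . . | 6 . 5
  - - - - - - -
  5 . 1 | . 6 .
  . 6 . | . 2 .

Step 1. [r4c5∈{3}] only 3 remains possible at r4c5. So r4c5=3.
Step 2. [r5c2∈{2,3,4}] across row 5, 2 lands solely at r5c2 ⇒ r5c2=2.
Step 3. [r3c1∈{2,3,6}] row 3 places 6 nowhere but r3c1, so r3c1=6.
Step 4. [r4c3∈{4}] r4c3's peers cover all but 4, so r4c3=4.
Step 5. [r4c2∈{1}] r4c2 is down to just 1 ⇒ r4c2=1.
Step 6. [r6c3∈{3}] r6c3 has the single candidate 3. So r6c3=3.
Step 7. [r1c1∈{1,3}] across col 1, 3 lands solely at r1c1 ⇒ r1c1=3.
Step 8. [r6c1∈{4}] only 4 remains possible at r6c1. So r6c1=4.
Step 9. [r1c5∈{1}] r1c5 has the single candidate 1 ⇒ r1c5=1.
Step 10. [r2c6∈{6}] only 6 remains possible at r2c6 ⇒ r2c6=6.
Step 11. [r3c6∈{2}] nothing but 2 survives at r3c6 ⇒ r3c6=2.
Step 12. [r5c6∈{3}] nothing but 3 survives at r5c6, so r5c6=3.
Step 13. [r2c2∈{4}] r2c2 has the single candidate 4 ⇒ r2c2=4.
Step 14. [r1c2∈{5}] r1c2 is down to just 5 ⇒ r1c2=5.
Step 15. [r2c1∈{1}] r2c1 is down to just 1 ⇒ r2c1=1.
Step 16. [r4c1∈{2}] r4c1 is down to just 2. So r4c1=2.
Step 17. [r6c4∈{5}] only 5 remains possible at r6c4. So r6c4=5.
Step 18. [r3c2∈{3}] only 3 remains possible at r3c2 ⇒ r3c2=3.
Step 19. [r6c6∈{1}] r6c6 is down to just 1 ⇒ r6c6=1.
Step 20. [r5c4∈{4}] r5c4's peers cover all but 4. So r5c4=4.
Step 21. [r1c3∈{6}] nothing but 6 survives at r1c3, so r1c3=6.

Answer: 3 5 6 2 1 4 / 1 4 2 3 5 6 / 6 3 5 1 4 2 / 2 1 4 6 3 5 / 5 2 1 4 6 3 / 4 6 3 5 2 1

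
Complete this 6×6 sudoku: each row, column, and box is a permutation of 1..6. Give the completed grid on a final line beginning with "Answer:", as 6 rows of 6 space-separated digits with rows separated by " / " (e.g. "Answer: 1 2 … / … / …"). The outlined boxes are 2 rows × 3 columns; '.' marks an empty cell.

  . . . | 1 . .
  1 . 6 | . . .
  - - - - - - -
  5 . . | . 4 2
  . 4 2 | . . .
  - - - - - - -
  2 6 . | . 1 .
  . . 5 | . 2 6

Step 1. [r2c4∈{2,3,4,5}] r2c4 is the only open cell in col 4 admitting 2 ⇒ r2c4=2.
Step 2. [r2c6∈{3,4,5}] 4 has one home in row 2: r2c6. So r2c6=4.
Step 3. [r1c5∈{3,5,6}] row 1 places 6 nowhere but r1c5. So r1c5=6.
Step 4. [r6c2∈{1,3}] across row 6, 1 lands solely at r6c2, so r6c2=1.
Step 5. [r3c2∈{3}] r3c2's peers cover all but 3 ⇒ r3c2=3.
Step 6. [r2c5∈{3,5}] across row 2, 3 lands solely at r2c5, so r2c5=3.
Step 7. [r1c6∈{5}] nothing but 5 survives at r1c6 ⇒ r1c6=5.
Step 8. [r5c6∈{3}] nothing but 3 survives at r5c6. So r5c6=3.
Step 9. [r5c3∈{4}] r5c3's peers cover all but 4, so r5c3=4.
Step 10. [r4c4∈{3,5,6}] r4c4 is the only open cell in row 4 admitting 3 ⇒ r4c4=3.
Step 11. [r1c3∈{3}] r1c3's peers cover all but 3, so r1c3=3.
Step 12. [r3c3∈{1}] nothing but 1 survives at r3c3 ⇒ r3c3=1.
Step 13. [r3c4∈{6}] only 6 remains possible at r3c4, so r3c4=6.
Step 14. [r4c6∈{1}] nothing but 1 survives at r4c6. So r4c6=1.
Step 15. [r5c4∈{5}] r5c4 is down to just 5. So r5c4=5.
Step 16. [r2c2∈{5}] r2c2 is down to just 5, so r2c2=5.
Step 17. [r4c1∈{6}] r4c1's peers cover all but 6, so r4c1=6.
Step 18. [r4c5∈{5}] r4c5's peers cover all but 5. So r4c5=5.
Step 19. [r6c4∈{4}] r6c4 has the single candidate 4 ⇒ r6c4=4.
Step 20. [r6c1∈{3}] only 3 remains possible at r6c1, so r6c1=3.
Step 21. [r1c1∈{4}] r1c1 is down to just 4. So r1c1=4.
Step 22. [r1c2∈{2}] nothing but 2 survives at r1c2. So r1c2=2.

Answer: 4 2 3 1 6 5 / 1 5 6 2 3 4 / 5 3 1 6 4 2 / 6 4 2 3 5 1 / 2 6 4 5 1 3 / 3 1 5 4 2 6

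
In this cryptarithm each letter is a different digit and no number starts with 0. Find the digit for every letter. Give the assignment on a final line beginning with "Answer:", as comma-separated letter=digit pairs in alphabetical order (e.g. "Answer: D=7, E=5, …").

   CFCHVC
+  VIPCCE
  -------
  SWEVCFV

Step 1. [col 1: C + E ≡ V (mod 10)] E=7 is one option consistent with column 1 (C + E ≡ V (mod 10), carry-in 0) — take it. So E=7.
Step 2. [S] the sum has 7 digits but both addends have 6; that extra leading digit S is the final carry, namely 1, so S=1.
Step 3. [col 1: C + E ≡ V (mod 10)] column 1 (C + E ≡ V (mod 10), carry-in 0) doesn't pin V yet; pick V=5 and continue ⇒ V=5.
Step 4. [col 1: C + E ≡ V (mod 10)] column 1 reads C+E+carry(0)=V with E=7, V=5; with digits 1,5,7 already taken and all letters distinct, the only value for C is 8 ⇒ C=8.
Step 5. [col 2: V + C ≡ F (mod 10)] from column 2 (V=5, C=8, carry-in 1, digits 1,5,7,8 already taken and all letters distinct): F must equal 4. So F=4.
Step 6. [col 3: H + C ≡ C (mod 10)] column 3: given C=8, carry-in 1, and digits 1,4,5,7,8 already taken and all letters distinct, H+C≡C (mod 10) forces H=9, so H=9.
Step 7. [col 4: C + P ≡ V (mod 10)] in column 4 we have C+P≡V with carry-in 1; given C=8, V=5 and digits 1,4,5,7,8,9 already taken and all letters distinct, that pins P to 6. So P=6.
Step 8. [col 5: F + I ≡ E (mod 10)] column 5: given F=4, E=7, carry-in 1, and digits 1,4,5,6,7,8,9 already taken and all letters distinct, F+I≡E (mod 10) forces I=2. So I=2.
Step 9. [col 6: C + V ≡ W (mod 10)] in column 6 we have C+V≡W with carry-in 0; given C=8, V=5 and digits 1,2,4,5,6,7,8,9 already taken and all letters distinct, that pins W to 3, so W=3.

Answer: C=8, E=7, F=4, H=9, I=2, P=6, S=1, V=5, W=3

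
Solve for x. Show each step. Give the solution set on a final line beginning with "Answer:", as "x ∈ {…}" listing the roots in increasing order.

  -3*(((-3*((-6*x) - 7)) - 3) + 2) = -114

Step 1. [-3*(((-3*((-6*x) - 7)) - 3) + 2) = -114] leading coefficient -3: divide by -3 ⇒ div: ((-3*((-6*x) - 7)) - 3) + 2 = 38.
Step 2. [((-3*((-6*x) - 7)) - 3) + 2 = 38] subtract 2: x sits inside (… + 2), so sub: (-3*((-6*x) - 7)) - 3 = 36.
Step 3. [(-3*((-6*x) - 7)) - 3 = 36] 3 comes off first (add 3). So sub: -3*((-6*x) - 7) = 39.
Step 4. [-3*((-6*x) - 7) = 39] LHS = -3·(…); ÷-3 both sides. So div: (-6*x) - 7 = -13.
Step 5. [(-6*x) - 7 = -13] add 7: x sits inside (… - 7). So sub: -6*x = -6.
Step 6. [-6*x = -6] leading coefficient -6: divide by -6 ⇒ div: x = 1.

Answer: x ∈ {1}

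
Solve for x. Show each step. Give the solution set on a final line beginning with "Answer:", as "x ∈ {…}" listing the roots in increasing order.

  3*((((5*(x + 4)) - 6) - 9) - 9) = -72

Step 1. [3*((((5*(x + 4)) - 6) - 9) - 9) = -72] 3 out front; divide by 3. So div: (((5*(x + 4)) - 6) - 9) - 9 = -24.
Step 2. [(((5*(x + 4)) - 6) - 9) - 9 = -24] peel the -9: add 9 from each side, so sub: ((5*(x + 4)) - 6) - 9 = -15.
Step 3. [((5*(x + 4)) - 6) - 9 = -15] 9 comes off first (add 9) ⇒ sub: (5*(x + 4)) - 6 = -6.
Step 4. [(5*(x + 4)) - 6 = -6] 6 comes off first (add 6) ⇒ sub: 5*(x + 4) = 0.
Step 5. [5*(x + 4) = 0] LHS = 5·(…); ÷5 both sides, so div: x + 4 = 0.
Step 6. [x + 4 = 0] subtract 4: x sits inside (… + 4) ⇒ sub: x = -4.

Answer: x ∈ {-4}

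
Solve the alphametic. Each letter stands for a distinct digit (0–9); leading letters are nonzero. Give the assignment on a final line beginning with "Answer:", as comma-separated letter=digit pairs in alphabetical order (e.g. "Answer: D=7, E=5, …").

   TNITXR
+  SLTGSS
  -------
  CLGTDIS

Step 1. [col 1: R + S ≡ S (mod 10)] column 1 reads R+S+carry(0)=S with nothing yet; with all letters distinct, none taken yet, the only value for R is 0. So R=0.
Step 2. [C] the sum has 7 digits but both addends have 6; that extra leading digit C is the final carry, namely 1. So C=1.
Step 3. [col 1: R + S ≡ S (mod 10)] S=6 is one option consistent with column 1 (R + S ≡ S (mod 10), carry-in 0) — take it. So S=6.
Step 4. [col 2: X + S ≡ I (mod 10)] X=3 is one option consistent with column 2 (X + S ≡ I (mod 10), carry-in 0) — take it, so X=3.
Step 5. [col 2: X + S ≡ I (mod 10)] in column 2 we have X+S≡I with carry-in 0; given X=3, S=6 and digits 0,1,3,6 already taken and all letters distinct, that pins I to 9. So I=9.
Step 6. [col 3: T + G ≡ D (mod 10)] G=7 is one option consistent with column 3 (T + G ≡ D (mod 10), carry-in 0) — take it, so G=7.
Step 7. [col 3: T + G ≡ D (mod 10)] no forcing yet in column 3 (carry-in 0); D=5 is free and consistent — try it ⇒ D=5.
Step 8. [col 3: T + G ≡ D (mod 10)] column 3 reads T+G+carry(0)=D with G=7, D=5; with digits 0,1,3,5,6,7,9 already taken and all letters distinct, the only value for T is 8 ⇒ T=8.
Step 9. [col 5: N + L ≡ G (mod 10)] no forcing yet in column 5 (carry-in 1); N=2 is free and consistent — try it ⇒ N=2.
Step 10. [col 5: N + L ≡ G (mod 10)] from column 5 (N=2, G=7, carry-in 1, digits 0,1,2,3,5,6,7,8,9 already taken and all letters distinct): L must equal 4 ⇒ L=4.

Answer: C=1, D=5, G=7, I=9, L=4, N=2, R=0, S=6, T=8, X=3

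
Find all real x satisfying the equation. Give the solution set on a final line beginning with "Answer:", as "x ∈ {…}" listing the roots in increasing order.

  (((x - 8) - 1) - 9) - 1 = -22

Step 1. [(((x - 8) - 1) - 9) - 1 = -22] add 1: x sits inside (… - 1), so sub: ((x - 8) - 1) - 9 = -21.
Step 2. [((x - 8) - 1) - 9 = -21] add 9: x sits inside (… - 9). So sub: (x - 8) - 1 = -12.
Step 3. [(x - 8) - 1 = -12] the outer -1 inverts by adding 1 ⇒ sub: x - 8 = -11.
Step 4. [x - 8 = -11] the outer -8 inverts by adding 8 ⇒ sub: x = -3.

Answer: x ∈ {-3}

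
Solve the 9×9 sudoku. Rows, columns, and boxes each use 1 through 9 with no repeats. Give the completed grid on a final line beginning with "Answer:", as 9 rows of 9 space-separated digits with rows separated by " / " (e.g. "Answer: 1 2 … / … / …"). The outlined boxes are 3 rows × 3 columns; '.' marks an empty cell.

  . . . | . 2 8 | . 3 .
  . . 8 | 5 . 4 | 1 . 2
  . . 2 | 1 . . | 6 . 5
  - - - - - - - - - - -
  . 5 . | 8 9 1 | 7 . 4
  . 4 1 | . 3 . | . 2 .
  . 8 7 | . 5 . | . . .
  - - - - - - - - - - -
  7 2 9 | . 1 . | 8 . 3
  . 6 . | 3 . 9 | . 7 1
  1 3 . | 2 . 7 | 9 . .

Step 1. [r4c8∈{6}] r4c8 has the single candidate 6. So r4c8=6.
Step 2. [r5c6∈{6}] r5c6's peers cover all but 6 ⇒ r5c6=6.
Step 3. [r2c8∈{9}] only 9 remains possible at r2c8. So r2c8=9.
Step 4. [r1c3∈{4,5,6}] r1c3 is the only open cell in col 3 admitting 6, so r1c3=6.
Step 5. [r5c1∈{9}] r5c1 has the single candidate 9 ⇒ r5c1=9.
Step 6. [r8c1∈{4,5,8}] across col 1, 8 lands solely at r8c1. So r8c1=8.
Step 7. [r8c5∈{4}] r8c5 is down to just 4. So r8c5=4.
Step 8. [r3c5∈{7}] r3c5 is down to just 7, so r3c5=7.
Step 9. [r2c1∈{3}] r2c1 has the single candidate 3. So r2c1=3.
Step 10. [r7c8∈{4,5}] across row 7, 4 lands solely at r7c8 ⇒ r7c8=4.
Step 11. [r1c2∈{1,7,9}] row 1 places 1 nowhere but r1c2. So r1c2=1.
Step 12. [r9c8∈{5}] nothing but 5 survives at r9c8, so r9c8=5.
Step 13. [r3c1∈{4}] r3c1's peers cover all but 4, so r3c1=4.
Step 14. [r6c1∈{2,6}] r6c1 is the only open cell in row 6 admitting 6 ⇒ r6c1=6.
Step 15. [r7c4∈{6}] r7c4 has the single candidate 6, so r7c4=6.
Step 16. [r8c7∈{2}] r8c7 is down to just 2, so r8c7=2.
Step 17. [r6c7∈{3}] r6c7's peers cover all but 3. So r6c7=3.
Step 18. [r5c4∈{7}] r5c4's peers cover all but 7. So r5c4=7.
Step 19. [r6c4∈{4}] r6c4's peers cover all but 4 ⇒ r6c4=4.
Step 20. [r4c3∈{3}] only 3 remains possible at r4c3, so r4c3=3.
Step 21. [r9c5∈{8}] r9c5 is down to just 8 ⇒ r9c5=8.
Step 22. [r1c7∈{4}] r1c7 has the single candidate 4 ⇒ r1c7=4.
Step 23. [r2c5∈{6}] nothing but 6 survives at r2c5 ⇒ r2c5=6.
Step 24. [r3c2∈{9}] only 9 remains possible at r3c2. So r3c2=9.
Step 25. [r6c6∈{2}] r6c6 is down to just 2 ⇒ r6c6=2.
Step 26. [r9c9∈{6}] r9c9's peers cover all but 6 ⇒ r9c9=6.
Step 27. [r6c8∈{1}] r6c8 is down to just 1 ⇒ r6c8=1.
Step 28. [r7c6∈{5}] r7c6's peers cover all but 5. So r7c6=5.
Step 29. [r4c1∈{2}] nothing but 2 survives at r4c1. So r4c1=2.
Step 30. [r1c9∈{7}] r1c9 has the single candidate 7. So r1c9=7.
Step 31. [r1c1∈{5}] r1c1's peers cover all but 5 ⇒ r1c1=5.
Step 32. [r8c3∈{5}] r8c3 has the single candidate 5, so r8c3=5.
Step 33. [r5c9∈{8}] r5c9 is down to just 8, so r5c9=8.
Step 34. [r9c3∈{4}] r9c3 has the single candidate 4. So r9c3=4.
Step 35. [r2c2∈{7}] nothing but 7 survives at r2c2, so r2c2=7.
Step 36. [r5c7∈{5}] r5c7 is down to just 5 ⇒ r5c7=5.
Step 37. [r1c4∈{9}] r1c4 is down to just 9, so r1c4=9.
Step 38. [r3c6∈{3}] nothing but 3 survives at r3c6 ⇒ r3c6=3.
Step 39. [r3c8∈{8}] r3c8 has the single candidate 8 ⇒ r3c8=8.
Step 40. [r6c9∈{9}] r6c9's peers cover all but 9. So r6c9=9.

Answer: 5 1 6 9 2 8 4 3 7 / 3 7 8 5 6 4 1 9 2 / 4 9 2 1 7 3 6 8 5 / 2 5 3 8 9 1 7 6 4 / 9 4 1 7 3 6 5 2 8 / 6 8 7 4 5 2 3 1 9 / 7 2 9 6 1 5 8 4 3 / 8 6 5 3 4 9 2 7 1 / 1 3 4 2 8 7 9 5 6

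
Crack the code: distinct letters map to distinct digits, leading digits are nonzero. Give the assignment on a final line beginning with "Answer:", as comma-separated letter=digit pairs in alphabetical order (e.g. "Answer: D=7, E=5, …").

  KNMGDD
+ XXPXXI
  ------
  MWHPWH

Step 1. [col 1: D + I ≡ H (mod 10)] several values work for H in column 1 (D + I ≡ H (mod 10), carry-in 0); try H=4 ⇒ H=4.
Step 2. [col 1: D + I ≡ H (mod 10)] column 1 (D + I ≡ H (mod 10), carry-in 0) doesn't pin D yet; pick D=1 and continue, so D=1.
Step 3. [col 1: D + I ≡ H (mod 10)] in column 1 we have D+I≡H with carry-in 0; given D=1, H=4 and digits 1,4 already taken and all letters distinct, that pins I to 3. So I=3.
Step 4. [col 2: D + X ≡ W (mod 10)] no forcing yet in column 2 (carry-in 0); W=7 is free and consistent — try it, so W=7.
Step 5. [col 2: D + X ≡ W (mod 10)] in column 2 we have D+X≡W with carry-in 0; given D=1, W=7 and digits 1,3,4,7 already taken and all letters distinct, that pins X to 6 ⇒ X=6.
Step 6. [col 3: G + X ≡ P (mod 10)] several values work for P in column 3 (G + X ≡ P (mod 10), carry-in 0); try P=5, so P=5.
Step 7. [col 3: G + X ≡ P (mod 10)] column 3 reads G+X+carry(0)=P with X=6, P=5; with digits 1,3,4,5,6,7 already taken and all letters distinct, the only value for G is 9 ⇒ G=9.
Step 8. [col 4: M + P ≡ H (mod 10)] from column 4 (P=5, H=4, carry-in 1, digits 1,3,4,5,6,7,9 already taken and all letters distinct): M must equal 8 ⇒ M=8.
Step 9. [col 5: N + X ≡ W (mod 10)] column 5 reads N+X+carry(1)=W with X=6, W=7; with digits 1,3,4,5,6,7,8,9 already taken and all letters distinct, the only value for N is 0. So N=0.
Step 10. [col 6: K + X ≡ M (mod 10)] from column 6 (X=6, M=8, carry-in 0, digits 0,1,3,4,5,6,7,8,9 already taken and all letters distinct): K must equal 2. So K=2.

Answer: D=1, G=9, H=4, I=3, K=2, M=8, N=0, P=5, W=7, X=6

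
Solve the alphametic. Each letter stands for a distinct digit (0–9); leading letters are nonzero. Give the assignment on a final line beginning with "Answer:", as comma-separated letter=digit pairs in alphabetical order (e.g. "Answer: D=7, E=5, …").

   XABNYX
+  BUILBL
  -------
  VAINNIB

Step 1. [col 1: X + L ≡ B (mod 10)] column 1 (X + L ≡ B (mod 10), carry-in 0) doesn't pin X yet; pick X=8 and continue. So X=8.
Step 2. [col 1: X + L ≡ B (mod 10)] no forcing yet in column 1 (carry-in 0); L=9 is free and consistent — try it ⇒ L=9.
Step 3. [V] adding two 6-digit numbers gives at most 6+1 digits, and here it does — V is that final carry and must be 1 ⇒ V=1.
Step 4. [col 1: X + L ≡ B (mod 10)] from column 1 (X=8, L=9, carry-in 0, digits 1,8,9 already taken and all letters distinct): B must equal 7 ⇒ B=7.
Step 5. [col 2: Y + B ≡ I (mod 10)] I=2 is one option consistent with column 2 (Y + B ≡ I (mod 10), carry-in 1) — take it ⇒ I=2.
Step 6. [col 2: Y + B ≡ I (mod 10)] column 2: given B=7, I=2, carry-in 1, and digits 1,2,7,8,9 already taken and all letters distinct, Y+B≡I (mod 10) forces Y=4. So Y=4.
Step 7. [col 3: N + L ≡ N (mod 10)] no forcing yet in column 3 (carry-in 1); N=0 is free and consistent — try it ⇒ N=0.
Step 8. [col 5: A + U ≡ I (mod 10)] no forcing yet in column 5 (carry-in 1); A=6 is free and consistent — try it. So A=6.
Step 9. [col 5: A + U ≡ I (mod 10)] column 5 reads A+U+carry(1)=I with A=6, I=2; with digits 0,1,2,4,6,7,8,9 already taken and all letters distinct, the only value for U is 5, so U=5.

Answer: A=6, B=7, I=2, L=9, N=0, U=5, V=1, X=8, Y=4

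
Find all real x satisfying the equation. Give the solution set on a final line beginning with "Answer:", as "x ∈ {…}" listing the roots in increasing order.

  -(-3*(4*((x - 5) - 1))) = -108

Step 1. [-(-3*(4*((x - 5) - 1))) = -108] leading − — multiply by −1. So neg: -3*(4*((x - 5) - 1)) = 108.
Step 2. [-3*(4*((x - 5) - 1)) = 108] LHS = -3·(…); ÷-3 both sides. So div: 4*((x - 5) - 1) = -36.
Step 3. [4*((x - 5) - 1) = -36] 4 out front; divide by 4. So div: (x - 5) - 1 = -9.
Step 4. [(x - 5) - 1 = -9] -1 is outermost — add 1 both sides, so sub: x - 5 = -8.
Step 5. [x - 5 = -8] the outer -5 inverts by adding 5 ⇒ sub: x = -3.

Answer: x ∈ {-3}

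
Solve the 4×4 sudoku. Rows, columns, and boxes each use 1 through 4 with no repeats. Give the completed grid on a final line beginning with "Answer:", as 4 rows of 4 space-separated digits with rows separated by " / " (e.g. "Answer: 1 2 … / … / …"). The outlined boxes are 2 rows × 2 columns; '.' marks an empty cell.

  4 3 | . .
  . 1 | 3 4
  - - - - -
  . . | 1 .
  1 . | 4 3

Step 1. [r3c4∈{2}] r3c4 is down to just 2, so r3c4=2.
Step 2. [r3c2∈{4}] r3c2 has the single candidate 4, so r3c2=4.
Step 3. [r2c1∈{2}] r2c1 is down to just 2, so r2c1=2.
Step 4. [r4c2∈{2}] r4c2 is down to just 2. So r4c2=2.
Step 5. [r1c4∈{1}] r1c4's peers cover all but 1, so r1c4=1.
Step 6. [r1c3∈{2}] r1c3 has the single candidate 2, so r1c3=2.
Step 7. [r3c1∈{3}] r3c1 is down to just 3. So r3c1=3.

Answer: 4 3 2 1 / 2 1 3 4 / 3 4 1 2 / 1 2 4 3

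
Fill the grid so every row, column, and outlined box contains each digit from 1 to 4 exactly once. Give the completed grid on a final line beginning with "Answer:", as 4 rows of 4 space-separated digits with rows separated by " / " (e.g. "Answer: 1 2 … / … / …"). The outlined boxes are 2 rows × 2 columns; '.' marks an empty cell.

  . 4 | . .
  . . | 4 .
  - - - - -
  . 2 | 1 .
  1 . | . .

Step 1. [r4c2∈{3}] r4c2's peers cover all but 3 ⇒ r4c2=3.
Step 2. [r1c3∈{2,3}] col 3 places 3 nowhere but r1c3 ⇒ r1c3=3.
Step 3. [r1c4∈{1,2}] r1c4 is the only open cell in row 1 admitting 1. So r1c4=1.
Step 4. [r4c4∈{2,4}] 4 has one home in row 4: r4c4, so r4c4=4.
Step 5. [r1c1∈{2}] nothing but 2 survives at r1c1, so r1c1=2.
Step 6. [r4c3∈{2}] only 2 remains possible at r4c3, so r4c3=2.
Step 7. [r2c2∈{1}] r2c2's peers cover all but 1 ⇒ r2c2=1.
Step 8. [r3c1∈{4}] r3c1 is down to just 4, so r3c1=4.
Step 9. [r2c1∈{3}] r2c1 is down to just 3 ⇒ r2c1=3.
Step 10. [r2c4∈{2}] r2c4 is down to just 2 ⇒ r2c4=2.
Step 11. [r3c4∈{3}] r3c4's peers cover all but 3. So r3c4=3.

Answer: 2 4 3 1 / 3 1 4 2 / 4 2 1 3 / 1 3 2 4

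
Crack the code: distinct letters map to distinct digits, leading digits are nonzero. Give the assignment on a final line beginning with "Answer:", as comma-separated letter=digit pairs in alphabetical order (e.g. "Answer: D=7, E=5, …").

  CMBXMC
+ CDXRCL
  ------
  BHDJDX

Step 1. [col 1: C + L ≡ X (mod 10)] column 1 (C + L ≡ X (mod 10), carry-in 0) doesn't pin X yet; pick X=8 and continue, so X=8.
Step 2. [col 1: C + L ≡ X (mod 10)] column 1 (C + L ≡ X (mod 10), carry-in 0) doesn't pin L yet; pick L=6 and continue ⇒ L=6.
Step 3. [col 1: C + L ≡ X (mod 10)] column 1: given L=6, X=8, carry-in 0, and digits 6,8 already taken and all letters distinct, C+L≡X (mod 10) forces C=2, so C=2.
Step 4. [col 2: M + C ≡ D (mod 10)] D=3 is one option consistent with column 2 (M + C ≡ D (mod 10), carry-in 0) — take it ⇒ D=3.
Step 5. [col 2: M + C ≡ D (mod 10)] from column 2 (C=2, D=3, carry-in 0, digits 2,3,6,8 already taken and all letters distinct): M must equal 1 ⇒ M=1.
Step 6. [col 3: X + R ≡ J (mod 10)] R=9 is one option consistent with column 3 (X + R ≡ J (mod 10), carry-in 0) — take it, so R=9.
Step 7. [col 3: X + R ≡ J (mod 10)] column 3 reads X+R+carry(0)=J with X=8, R=9; with digits 1,2,3,6,8,9 already taken and all letters distinct, the only value for J is 7. So J=7.
Step 8. [col 4: B + X ≡ D (mod 10)] column 4: given X=8, D=3, carry-in 1, and digits 1,2,3,6,7,8,9 already taken and all letters distinct, B+X≡D (mod 10) forces B=4. So B=4.
Step 9. [col 5: M + D ≡ H (mod 10)] in column 5 we have M+D≡H with carry-in 1; given M=1, D=3 and digits 1,2,3,4,6,7,8,9 already taken and all letters distinct, that pins H to 5. So H=5.

Answer: B=4, C=2, D=3, H=5, J=7, L=6, M=1, R=9, X=8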